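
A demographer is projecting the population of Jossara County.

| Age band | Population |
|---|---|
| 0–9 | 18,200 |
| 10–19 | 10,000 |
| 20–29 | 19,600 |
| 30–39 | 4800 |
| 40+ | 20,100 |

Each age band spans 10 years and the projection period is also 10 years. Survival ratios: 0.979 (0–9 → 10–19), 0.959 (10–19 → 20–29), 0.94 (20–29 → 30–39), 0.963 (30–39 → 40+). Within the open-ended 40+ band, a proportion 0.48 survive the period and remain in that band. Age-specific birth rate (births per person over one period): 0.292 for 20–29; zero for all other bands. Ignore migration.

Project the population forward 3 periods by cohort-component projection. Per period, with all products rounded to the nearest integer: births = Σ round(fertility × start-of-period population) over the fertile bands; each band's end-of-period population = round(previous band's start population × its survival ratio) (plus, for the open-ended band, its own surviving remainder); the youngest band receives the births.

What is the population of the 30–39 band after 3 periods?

[period 1]
Births: 19600 * 0.292 = 5723
10–19: 18200 * 0.979 = 17818
20–29: 10000 * 0.959 = 9590
30–39: 19600 * 0.94 = 18424
40+: 4800 * 0.963 + 20100 * 0.48 = 4622 + 9648 = 14270
End of period: [5723, 17818, 9590, 18424, 14270]
[period 2]
Births: 9590 * 0.292 = 2800
10–19: 5723 * 0.979 = 5603
20–29: 17818 * 0.959 = 17087
30–39: 9590 * 0.94 = 9015
40+: 18424 * 0.963 + 14270 * 0.48 = 17742 + 6850 = 24592
End of period: [2800, 5603, 17087, 9015, 24592]
[period 3]
Births: 17087 * 0.292 = 4989
10–19: 2800 * 0.979 = 2741
20–29: 5603 * 0.959 = 5373
30–39: 17087 * 0.94 = 16062
40+: 9015 * 0.963 + 24592 * 0.48 = 8681 + 11804 = 20485
End of period: [4989, 2741, 5373, 16062, 20485]

16062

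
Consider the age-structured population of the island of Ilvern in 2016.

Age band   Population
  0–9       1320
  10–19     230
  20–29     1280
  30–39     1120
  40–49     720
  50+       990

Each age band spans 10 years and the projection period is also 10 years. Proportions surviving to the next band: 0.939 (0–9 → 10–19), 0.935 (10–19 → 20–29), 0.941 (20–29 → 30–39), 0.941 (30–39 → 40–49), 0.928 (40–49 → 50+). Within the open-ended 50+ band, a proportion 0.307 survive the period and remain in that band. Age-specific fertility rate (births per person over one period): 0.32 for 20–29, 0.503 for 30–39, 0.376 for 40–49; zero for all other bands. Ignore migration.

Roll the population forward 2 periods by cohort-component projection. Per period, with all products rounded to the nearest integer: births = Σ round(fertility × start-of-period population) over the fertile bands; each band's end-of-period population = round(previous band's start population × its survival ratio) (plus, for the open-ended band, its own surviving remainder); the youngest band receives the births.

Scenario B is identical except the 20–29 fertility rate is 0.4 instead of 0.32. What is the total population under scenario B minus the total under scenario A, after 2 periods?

(Bands numbered youngest = 1 to oldest = 6.)
[period 1]
Births: 1280 × 0.32 = 410, 1120 × 0.503 = 563, 720 × 0.376 = 271 → 1244
Band 2: 1320 × 0.939 = 1239
Band 3: 230 × 0.935 = 215
Band 4: 1280 × 0.941 = 1204
Band 5: 1120 × 0.941 = 1054
Band 6: 720 × 0.928 + 990 × 0.307 = 668 + 304 = 972
Population now: 0–9=1244, 10–19=1239, 20–29=215, 30–39=1204, 40–49=1054, 50+=972
[period 2]
Births: 215 × 0.32 = 69, 1204 × 0.503 = 606, 1054 × 0.376 = 396 → 1071
Band 2: 1244 × 0.939 = 1168
Band 3: 1239 × 0.935 = 1158
Band 4: 215 × 0.941 = 202
Band 5: 1204 × 0.941 = 1133
Band 6: 1054 × 0.928 + 972 × 0.307 = 978 + 298 = 1276
Population now: 0–9=1071, 10–19=1168, 20–29=1158, 30–39=202, 40–49=1133, 50+=1276
Scenario A total after 2 periods: 6008
Scenario B projection —
[period 1]
Births: 1280 × 0.4 = 512, 1120 × 0.503 = 563, 720 × 0.376 = 271 → 1346
Band 2: 1320 × 0.939 = 1239
Band 3: 230 × 0.935 = 215
Band 4: 1280 × 0.941 = 1204
Band 5: 1120 × 0.941 = 1054
Band 6: 720 × 0.928 + 990 × 0.307 = 668 + 304 = 972
Population now: 0–9=1346, 10–19=1239, 20–29=215, 30–39=1204, 40–49=1054, 50+=972
[period 2]
Births: 215 × 0.4 = 86, 1204 × 0.503 = 606, 1054 × 0.376 = 396 → 1088
Band 2: 1346 × 0.939 = 1264
Band 3: 1239 × 0.935 = 1158
Band 4: 215 × 0.941 = 202
Band 5: 1204 × 0.941 = 1133
Band 6: 1054 × 0.928 + 972 × 0.307 = 978 + 298 = 1276
Population now: 0–9=1088, 10–19=1264, 20–29=1158, 30–39=202, 40–49=1133, 50+=1276
Scenario B total after 2 periods: 6121
Difference B − A = 6121 − 6008 = 113

113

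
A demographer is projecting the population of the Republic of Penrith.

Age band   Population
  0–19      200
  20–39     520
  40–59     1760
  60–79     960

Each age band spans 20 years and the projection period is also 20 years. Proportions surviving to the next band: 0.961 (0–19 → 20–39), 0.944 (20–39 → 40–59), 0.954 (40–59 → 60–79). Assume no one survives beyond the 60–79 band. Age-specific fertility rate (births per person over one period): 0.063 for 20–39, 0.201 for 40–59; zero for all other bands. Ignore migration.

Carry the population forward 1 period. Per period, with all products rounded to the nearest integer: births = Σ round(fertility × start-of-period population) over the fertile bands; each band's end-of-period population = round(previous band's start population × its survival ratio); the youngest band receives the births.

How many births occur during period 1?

387

(Bands numbered youngest = 1 to oldest = 4.)
— Period 1 —
Births: 520 × 0.063 = 33, 1760 × 0.201 = 354 ⇒ total 387
Band 2: 200 × 0.961 = 192
Band 3: 520 × 0.944 = 491
Band 4: 1760 × 0.954 = 1679
End of period: [387, 192, 491, 1679]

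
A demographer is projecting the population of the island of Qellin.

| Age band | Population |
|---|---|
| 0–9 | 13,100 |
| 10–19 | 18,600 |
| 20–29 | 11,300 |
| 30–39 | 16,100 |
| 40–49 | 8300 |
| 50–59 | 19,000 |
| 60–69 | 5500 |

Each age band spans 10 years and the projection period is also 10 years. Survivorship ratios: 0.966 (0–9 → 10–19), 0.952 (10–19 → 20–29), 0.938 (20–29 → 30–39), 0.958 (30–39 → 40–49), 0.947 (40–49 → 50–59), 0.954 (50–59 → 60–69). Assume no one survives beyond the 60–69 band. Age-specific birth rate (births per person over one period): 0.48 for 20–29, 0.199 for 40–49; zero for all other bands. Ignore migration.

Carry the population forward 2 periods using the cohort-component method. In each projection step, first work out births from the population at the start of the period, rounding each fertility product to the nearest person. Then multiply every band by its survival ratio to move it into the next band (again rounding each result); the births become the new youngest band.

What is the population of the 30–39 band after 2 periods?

(Groups numbered youngest = 1 to oldest = 7.)
— Period 1 —
Births: 11300 × 0.48 = 5424, 8300 × 0.199 = 1652 ⇒ total 7076
Group 2: 13100 × 0.966 = 12655
Group 3: 18600 × 0.952 = 17707
Group 4: 11300 × 0.938 = 10599
Group 5: 16100 × 0.958 = 15424
Group 6: 8300 × 0.947 = 7860
Group 7: 19000 × 0.954 = 18126
Population now: 0–9=7076, 10–19=12655, 20–29=17707, 30–39=10599, 40–49=15424, 50–59=7860, 60–69=18126
— Period 2 —
Births: 17707 × 0.48 = 8499, 15424 × 0.199 = 3069 ⇒ total 11568
Group 2: 7076 × 0.966 = 6835
Group 3: 12655 × 0.952 = 12048
Group 4: 17707 × 0.938 = 16609
Group 5: 10599 × 0.958 = 10154
Group 6: 15424 × 0.947 = 14607
Group 7: 7860 × 0.954 = 7498
Population now: 0–9=11568, 10–19=6835, 20–29=12048, 30–39=16609, 40–49=10154, 50–59=14607, 60–69=7498

16609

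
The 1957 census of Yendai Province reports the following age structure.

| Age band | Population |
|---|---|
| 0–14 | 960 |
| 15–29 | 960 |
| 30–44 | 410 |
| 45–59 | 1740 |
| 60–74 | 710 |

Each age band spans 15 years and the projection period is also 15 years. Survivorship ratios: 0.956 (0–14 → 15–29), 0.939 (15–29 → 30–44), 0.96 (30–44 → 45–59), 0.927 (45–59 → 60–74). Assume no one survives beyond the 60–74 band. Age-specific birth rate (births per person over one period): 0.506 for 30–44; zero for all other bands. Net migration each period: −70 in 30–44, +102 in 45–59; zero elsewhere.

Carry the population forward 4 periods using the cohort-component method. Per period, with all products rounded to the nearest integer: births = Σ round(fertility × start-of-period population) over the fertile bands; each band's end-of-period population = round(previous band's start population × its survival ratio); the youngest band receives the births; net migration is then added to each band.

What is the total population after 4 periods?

— Period 1 —
Births: 410 * 0.506 = 207
15–29: 960 * 0.956 = 918
30–44: 960 * 0.939 = 901
45–59: 410 * 0.96 = 394
60–74: 1740 * 0.927 = 1613
Net migration: 30–44 − 70 → 831; 45–59 + 102 → 496
Giving 207 / 918 / 831 / 496 / 1613.
— Period 2 —
Births: 831 * 0.506 = 420
15–29: 207 * 0.956 = 198
30–44: 918 * 0.939 = 862
45–59: 831 * 0.96 = 798
60–74: 496 * 0.927 = 460
Net migration: 30–44 − 70 → 792; 45–59 + 102 → 900
Giving 420 / 198 / 792 / 900 / 460.
— Period 3 —
Births: 792 * 0.506 = 401
15–29: 420 * 0.956 = 402
30–44: 198 * 0.939 = 186
45–59: 792 * 0.96 = 760
60–74: 900 * 0.927 = 834
Net migration: 30–44 − 70 → 116; 45–59 + 102 → 862
Giving 401 / 402 / 116 / 862 / 834.
— Period 4 —
Births: 116 * 0.506 = 59
15–29: 401 * 0.956 = 383
30–44: 402 * 0.939 = 377
45–59: 116 * 0.96 = 111
60–74: 862 * 0.927 = 799
Net migration: 30–44 − 70 → 307; 45–59 + 102 → 213
Giving 59 / 383 / 307 / 213 / 799.
Total after period 4: 59 + 383 + 307 + 213 + 799 = 1761

1761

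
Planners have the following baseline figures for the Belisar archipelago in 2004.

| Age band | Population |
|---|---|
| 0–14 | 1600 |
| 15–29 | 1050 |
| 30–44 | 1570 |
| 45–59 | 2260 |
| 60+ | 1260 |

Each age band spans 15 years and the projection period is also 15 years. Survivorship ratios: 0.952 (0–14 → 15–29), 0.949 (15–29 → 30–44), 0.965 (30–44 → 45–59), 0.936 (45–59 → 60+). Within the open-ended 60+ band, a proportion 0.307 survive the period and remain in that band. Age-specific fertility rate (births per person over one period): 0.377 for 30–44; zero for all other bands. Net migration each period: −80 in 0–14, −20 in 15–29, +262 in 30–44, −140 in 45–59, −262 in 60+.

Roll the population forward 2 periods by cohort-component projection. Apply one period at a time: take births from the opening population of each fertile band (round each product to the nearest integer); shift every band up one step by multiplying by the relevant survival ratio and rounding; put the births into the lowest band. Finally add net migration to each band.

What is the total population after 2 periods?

5336

Period 1:
Births: 1570 * 0.377 = 592
15–29: 1600 * 0.952 = 1523
30–44: 1050 * 0.949 = 996
45–59: 1570 * 0.965 = 1515
60+: 2260 * 0.936 + 1260 * 0.307 = 2115 + 387 = 2502
Net migration: 0–14 − 80 → 512; 15–29 − 20 → 1503; 30–44 + 262 → 1258; 45–59 − 140 → 1375; 60+ − 262 → 2240
Population now: 0–14=512, 15–29=1503, 30–44=1258, 45–59=1375, 60+=2240
Period 2:
Births: 1258 * 0.377 = 474
15–29: 512 * 0.952 = 487
30–44: 1503 * 0.949 = 1426
45–59: 1258 * 0.965 = 1214
60+: 1375 * 0.936 + 2240 * 0.307 = 1287 + 688 = 1975
Net migration: 0–14 − 80 → 394; 15–29 − 20 → 467; 30–44 + 262 → 1688; 45–59 − 140 → 1074; 60+ − 262 → 1713
Population now: 0–14=394, 15–29=467, 30–44=1688, 45–59=1074, 60+=1713
Total after period 2: 394 + 467 + 1688 + 1074 + 1713 = 5336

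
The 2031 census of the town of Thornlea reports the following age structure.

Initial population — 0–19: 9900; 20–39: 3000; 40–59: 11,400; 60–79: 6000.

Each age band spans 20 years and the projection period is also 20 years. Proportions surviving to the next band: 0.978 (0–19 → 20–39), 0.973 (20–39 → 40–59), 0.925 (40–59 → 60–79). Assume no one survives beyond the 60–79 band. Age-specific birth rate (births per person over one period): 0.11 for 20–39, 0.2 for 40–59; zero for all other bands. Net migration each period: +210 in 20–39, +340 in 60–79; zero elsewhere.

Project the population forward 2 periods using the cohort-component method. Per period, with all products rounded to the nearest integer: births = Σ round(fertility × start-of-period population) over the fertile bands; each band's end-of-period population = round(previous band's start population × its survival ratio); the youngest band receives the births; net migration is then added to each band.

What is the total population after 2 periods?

Let band 1 be 0–19 through band 4 = 60–79.
[period 1]
Births: 3000 × 0.11 = 330  |  11400 × 0.2 = 2280 — total 2610
Band 2: 9900 × 0.978 = 9682
Band 3: 3000 × 0.973 = 2919
Band 4: 11400 × 0.925 = 10545
Net migration: Band 2 + 210 → 9892; Band 4 + 340 → 10885
Population now: 0–19=2610, 20–39=9892, 40–59=2919, 60–79=10885
[period 2]
Births: 9892 × 0.11 = 1088  |  2919 × 0.2 = 584 — total 1672
Band 2: 2610 × 0.978 = 2553
Band 3: 9892 × 0.973 = 9625
Band 4: 2919 × 0.925 = 2700
Net migration: Band 2 + 210 → 2763; Band 4 + 340 → 3040
Population now: 0–19=1672, 20–39=2763, 40–59=9625, 60–79=3040
Total after period 2: 1672 + 2763 + 9625 + 3040 = 17100

17100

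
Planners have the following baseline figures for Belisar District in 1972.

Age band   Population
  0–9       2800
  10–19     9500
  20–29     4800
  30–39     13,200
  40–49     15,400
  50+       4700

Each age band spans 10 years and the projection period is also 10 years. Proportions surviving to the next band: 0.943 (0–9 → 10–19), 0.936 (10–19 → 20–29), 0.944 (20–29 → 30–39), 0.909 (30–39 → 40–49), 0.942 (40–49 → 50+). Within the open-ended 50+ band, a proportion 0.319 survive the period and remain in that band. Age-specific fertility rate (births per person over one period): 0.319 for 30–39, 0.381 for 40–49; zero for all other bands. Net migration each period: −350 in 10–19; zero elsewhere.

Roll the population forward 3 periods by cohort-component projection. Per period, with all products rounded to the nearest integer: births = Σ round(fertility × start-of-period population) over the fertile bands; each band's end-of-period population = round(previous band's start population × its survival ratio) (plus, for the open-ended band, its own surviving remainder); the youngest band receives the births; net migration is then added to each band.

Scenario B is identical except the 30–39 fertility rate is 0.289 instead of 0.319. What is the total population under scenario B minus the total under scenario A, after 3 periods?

-730

— Period 1 —
Births: 13200 * 0.319 = 4211 ; 15400 * 0.381 = 5867 → total 10078
10–19: 2800 * 0.943 = 2640
20–29: 9500 * 0.936 = 8892
30–39: 4800 * 0.944 = 4531
40–49: 13200 * 0.909 = 11999
50+: 15400 * 0.942 + 4700 * 0.319 = 14507 + 1499 = 16006
Net migration: 10–19 − 350 → 2290
End of period: [10078, 2290, 8892, 4531, 11999, 16006]
— Period 2 —
Births: 4531 * 0.319 = 1445 ; 11999 * 0.381 = 4572 → total 6017
10–19: 10078 * 0.943 = 9504
20–29: 2290 * 0.936 = 2143
30–39: 8892 * 0.944 = 8394
40–49: 4531 * 0.909 = 4119
50+: 11999 * 0.942 + 16006 * 0.319 = 11303 + 5106 = 16409
Net migration: 10–19 − 350 → 9154
End of period: [6017, 9154, 2143, 8394, 4119, 16409]
— Period 3 —
Births: 8394 * 0.319 = 2678 ; 4119 * 0.381 = 1569 → total 4247
10–19: 6017 * 0.943 = 5674
20–29: 9154 * 0.936 = 8568
30–39: 2143 * 0.944 = 2023
40–49: 8394 * 0.909 = 7630
50+: 4119 * 0.942 + 16409 * 0.319 = 3880 + 5234 = 9114
Net migration: 10–19 − 350 → 5324
End of period: [4247, 5324, 8568, 2023, 7630, 9114]
Scenario A total after 3 periods: 36906
Scenario B projection —
— Period 1 —
Births: 13200 * 0.289 = 3815 ; 15400 * 0.381 = 5867 → total 9682
10–19: 2800 * 0.943 = 2640
20–29: 9500 * 0.936 = 8892
30–39: 4800 * 0.944 = 4531
40–49: 13200 * 0.909 = 11999
50+: 15400 * 0.942 + 4700 * 0.319 = 14507 + 1499 = 16006
Net migration: 10–19 − 350 → 2290
End of period: [9682, 2290, 8892, 4531, 11999, 16006]
— Period 2 —
Births: 4531 * 0.289 = 1309 ; 11999 * 0.381 = 4572 → total 5881
10–19: 9682 * 0.943 = 9130
20–29: 2290 * 0.936 = 2143
30–39: 8892 * 0.944 = 8394
40–49: 4531 * 0.909 = 4119
50+: 11999 * 0.942 + 16006 * 0.319 = 11303 + 5106 = 16409
Net migration: 10–19 − 350 → 8780
End of period: [5881, 8780, 2143, 8394, 4119, 16409]
— Period 3 —
Births: 8394 * 0.289 = 2426 ; 4119 * 0.381 = 1569 → total 3995
10–19: 5881 * 0.943 = 5546
20–29: 8780 * 0.936 = 8218
30–39: 2143 * 0.944 = 2023
40–49: 8394 * 0.909 = 7630
50+: 4119 * 0.942 + 16409 * 0.319 = 3880 + 5234 = 9114
Net migration: 10–19 − 350 → 5196
End of period: [3995, 5196, 8218, 2023, 7630, 9114]
Scenario B total after 3 periods: 36176
Difference B − A = 36176 − 36906 = -730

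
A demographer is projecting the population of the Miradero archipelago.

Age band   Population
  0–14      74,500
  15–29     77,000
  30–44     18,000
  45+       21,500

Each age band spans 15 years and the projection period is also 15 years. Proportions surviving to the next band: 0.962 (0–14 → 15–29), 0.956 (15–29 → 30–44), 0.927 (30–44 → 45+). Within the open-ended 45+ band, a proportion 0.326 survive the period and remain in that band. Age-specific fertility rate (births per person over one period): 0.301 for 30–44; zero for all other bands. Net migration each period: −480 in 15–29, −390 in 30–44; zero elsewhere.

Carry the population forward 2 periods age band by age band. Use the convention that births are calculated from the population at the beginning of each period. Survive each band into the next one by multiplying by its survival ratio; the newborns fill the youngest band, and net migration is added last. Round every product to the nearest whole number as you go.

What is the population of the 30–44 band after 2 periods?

[period 1]
Births: 18000 × 0.301 = 5418
15–29: 74500 × 0.962 = 71669
30–44: 77000 × 0.956 = 73612
45+: 18000 × 0.927 + 21500 × 0.326 = 16686 + 7009 = 23695
Net migration: 15–29 − 480 → 71189; 30–44 − 390 → 73222
→ [5418, 71189, 73222, 23695]
[period 2]
Births: 73222 × 0.301 = 22040
15–29: 5418 × 0.962 = 5212
30–44: 71189 × 0.956 = 68057
45+: 73222 × 0.927 + 23695 × 0.326 = 67877 + 7725 = 75602
Net migration: 15–29 − 480 → 4732; 30–44 − 390 → 67667
→ [22040, 4732, 67667, 75602]

67667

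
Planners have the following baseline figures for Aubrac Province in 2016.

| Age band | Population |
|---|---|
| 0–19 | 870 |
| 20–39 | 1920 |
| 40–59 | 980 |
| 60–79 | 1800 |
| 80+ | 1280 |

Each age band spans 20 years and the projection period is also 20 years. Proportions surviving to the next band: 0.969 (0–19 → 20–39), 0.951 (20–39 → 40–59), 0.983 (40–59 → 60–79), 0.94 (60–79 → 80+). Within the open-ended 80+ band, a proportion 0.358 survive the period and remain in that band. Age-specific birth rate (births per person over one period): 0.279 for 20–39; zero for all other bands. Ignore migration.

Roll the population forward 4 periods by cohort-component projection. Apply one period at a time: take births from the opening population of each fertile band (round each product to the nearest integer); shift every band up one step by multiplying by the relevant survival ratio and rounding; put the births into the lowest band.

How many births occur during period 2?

Period 1.
Births: 1920 * 0.279 = 536
20–39: 870 * 0.969 = 843
40–59: 1920 * 0.951 = 1826
60–79: 980 * 0.983 = 963
80+: 1800 * 0.94 + 1280 * 0.358 = 1692 + 458 = 2150
Giving 536 / 843 / 1826 / 963 / 2150.
Period 2.
Births: 843 * 0.279 = 235
20–39: 536 * 0.969 = 519
40–59: 843 * 0.951 = 802
60–79: 1826 * 0.983 = 1795
80+: 963 * 0.94 + 2150 * 0.358 = 905 + 770 = 1675
Giving 235 / 519 / 802 / 1795 / 1675.

235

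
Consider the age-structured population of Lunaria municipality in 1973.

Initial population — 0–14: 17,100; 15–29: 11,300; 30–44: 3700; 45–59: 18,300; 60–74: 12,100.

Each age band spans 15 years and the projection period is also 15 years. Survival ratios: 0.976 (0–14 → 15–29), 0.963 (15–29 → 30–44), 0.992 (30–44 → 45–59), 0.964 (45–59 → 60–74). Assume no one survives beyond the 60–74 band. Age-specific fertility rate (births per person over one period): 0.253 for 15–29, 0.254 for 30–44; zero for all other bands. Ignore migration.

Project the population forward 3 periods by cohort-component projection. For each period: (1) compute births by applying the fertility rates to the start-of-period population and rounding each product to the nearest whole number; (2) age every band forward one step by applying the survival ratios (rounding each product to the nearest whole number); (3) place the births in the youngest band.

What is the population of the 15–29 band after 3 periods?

Call the groups 1 to 5, youngest first.
After projecting period 1:
Births: 11300 * 0.253 = 2859 ; 3700 * 0.254 = 940 ⇒ total 3799
Group 2: 17100 * 0.976 = 16690
Group 3: 11300 * 0.963 = 10882
Group 4: 3700 * 0.992 = 3670
Group 5: 18300 * 0.964 = 17641
End of period: [3799, 16690, 10882, 3670, 17641]
After projecting period 2:
Births: 16690 * 0.253 = 4223 ; 10882 * 0.254 = 2764 ⇒ total 6987
Group 2: 3799 * 0.976 = 3708
Group 3: 16690 * 0.963 = 16072
Group 4: 10882 * 0.992 = 10795
Group 5: 3670 * 0.964 = 3538
End of period: [6987, 3708, 16072, 10795, 3538]
After projecting period 3:
Births: 3708 * 0.253 = 938 ; 16072 * 0.254 = 4082 ⇒ total 5020
Group 2: 6987 * 0.976 = 6819
Group 3: 3708 * 0.963 = 3571
Group 4: 16072 * 0.992 = 15943
Group 5: 10795 * 0.964 = 10406
End of period: [5020, 6819, 3571, 15943, 10406]

6819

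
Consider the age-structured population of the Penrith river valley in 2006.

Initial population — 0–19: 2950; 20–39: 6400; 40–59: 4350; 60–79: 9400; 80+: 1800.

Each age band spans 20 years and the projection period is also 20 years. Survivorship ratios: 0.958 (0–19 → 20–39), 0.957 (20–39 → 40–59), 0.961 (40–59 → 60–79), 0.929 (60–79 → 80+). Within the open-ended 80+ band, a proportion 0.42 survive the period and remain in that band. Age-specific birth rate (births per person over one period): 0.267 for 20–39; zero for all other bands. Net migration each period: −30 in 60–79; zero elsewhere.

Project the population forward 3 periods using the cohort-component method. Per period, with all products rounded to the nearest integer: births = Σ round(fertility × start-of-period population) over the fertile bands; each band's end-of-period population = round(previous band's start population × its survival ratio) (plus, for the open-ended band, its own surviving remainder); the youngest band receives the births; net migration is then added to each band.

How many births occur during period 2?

755

(Bands numbered youngest = 1 to oldest = 5.)
Period 1:
Births: 6400 × 0.267 = 1709
Band 2: 2950 × 0.958 = 2826
Band 3: 6400 × 0.957 = 6125
Band 4: 4350 × 0.961 = 4180
Band 5: 9400 × 0.929 + 1800 × 0.42 = 8733 + 756 = 9489
Net migration: Band 4 − 30 → 4150
Giving 1709 / 2826 / 6125 / 4150 / 9489.
Period 2:
Births: 2826 × 0.267 = 755
Band 2: 1709 × 0.958 = 1637
Band 3: 2826 × 0.957 = 2704
Band 4: 6125 × 0.961 = 5886
Band 5: 4150 × 0.929 + 9489 × 0.42 = 3855 + 3985 = 7840
Net migration: Band 4 − 30 → 5856
Giving 755 / 1637 / 2704 / 5856 / 7840.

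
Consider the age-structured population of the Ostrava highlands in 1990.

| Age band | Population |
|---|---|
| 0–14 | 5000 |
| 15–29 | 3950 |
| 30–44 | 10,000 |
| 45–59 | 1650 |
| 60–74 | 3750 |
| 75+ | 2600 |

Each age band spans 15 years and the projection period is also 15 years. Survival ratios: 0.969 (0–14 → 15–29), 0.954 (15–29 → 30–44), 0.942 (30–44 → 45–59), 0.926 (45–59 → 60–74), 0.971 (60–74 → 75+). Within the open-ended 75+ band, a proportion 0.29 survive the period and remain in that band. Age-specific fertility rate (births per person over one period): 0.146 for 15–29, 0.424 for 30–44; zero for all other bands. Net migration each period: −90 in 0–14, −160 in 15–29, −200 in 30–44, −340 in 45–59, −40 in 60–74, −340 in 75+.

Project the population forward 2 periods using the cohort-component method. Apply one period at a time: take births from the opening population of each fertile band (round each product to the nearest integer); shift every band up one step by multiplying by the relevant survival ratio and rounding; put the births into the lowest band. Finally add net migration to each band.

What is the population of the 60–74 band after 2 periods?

8368

[period 1]
Births: 3950 * 0.146 = 577, 10000 * 0.424 = 4240 → total 4817
15–29: 5000 * 0.969 = 4845
30–44: 3950 * 0.954 = 3768
45–59: 10000 * 0.942 = 9420
60–74: 1650 * 0.926 = 1528
75+: 3750 * 0.971 + 2600 * 0.29 = 3641 + 754 = 4395
Net migration: 0–14 − 90 → 4727; 15–29 − 160 → 4685; 30–44 − 200 → 3568; 45–59 − 340 → 9080; 60–74 − 40 → 1488; 75+ − 340 → 4055
Giving 4727 / 4685 / 3568 / 9080 / 1488 / 4055.
[period 2]
Births: 4685 * 0.146 = 684, 3568 * 0.424 = 1513 → total 2197
15–29: 4727 * 0.969 = 4580
30–44: 4685 * 0.954 = 4469
45–59: 3568 * 0.942 = 3361
60–74: 9080 * 0.926 = 8408
75+: 1488 * 0.971 + 4055 * 0.29 = 1445 + 1176 = 2621
Net migration: 0–14 − 90 → 2107; 15–29 − 160 → 4420; 30–44 − 200 → 4269; 45–59 − 340 → 3021; 60–74 − 40 → 8368; 75+ − 340 → 2281
Giving 2107 / 4420 / 4269 / 3021 / 8368 / 2281.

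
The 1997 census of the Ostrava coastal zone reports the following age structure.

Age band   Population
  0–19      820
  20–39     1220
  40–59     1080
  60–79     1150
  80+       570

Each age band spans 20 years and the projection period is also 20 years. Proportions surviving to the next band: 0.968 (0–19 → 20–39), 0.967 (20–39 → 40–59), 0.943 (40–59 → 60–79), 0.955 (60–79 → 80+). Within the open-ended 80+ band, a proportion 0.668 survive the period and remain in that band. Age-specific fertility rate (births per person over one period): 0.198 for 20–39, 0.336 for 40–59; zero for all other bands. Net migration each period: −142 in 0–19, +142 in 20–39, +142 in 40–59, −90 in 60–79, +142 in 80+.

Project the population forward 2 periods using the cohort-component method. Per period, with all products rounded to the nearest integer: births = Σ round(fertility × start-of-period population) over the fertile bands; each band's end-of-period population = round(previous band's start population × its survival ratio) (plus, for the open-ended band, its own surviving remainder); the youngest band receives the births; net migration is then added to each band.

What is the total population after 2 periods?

5392

Numbering the bands 1..5 from youngest to oldest:
[period 1]
Births: 1220 * 0.198 = 242, 1080 * 0.336 = 363 → 605
Band 2: 820 * 0.968 = 794
Band 3: 1220 * 0.967 = 1180
Band 4: 1080 * 0.943 = 1018
Band 5: 1150 * 0.955 + 570 * 0.668 = 1098 + 381 = 1479
Net migration: Band 1 − 142 → 463; Band 2 + 142 → 936; Band 3 + 142 → 1322; Band 4 − 90 → 928; Band 5 + 142 → 1621
End of period: [463, 936, 1322, 928, 1621]
[period 2]
Births: 936 * 0.198 = 185, 1322 * 0.336 = 444 → 629
Band 2: 463 * 0.968 = 448
Band 3: 936 * 0.967 = 905
Band 4: 1322 * 0.943 = 1247
Band 5: 928 * 0.955 + 1621 * 0.668 = 886 + 1083 = 1969
Net migration: Band 1 − 142 → 487; Band 2 + 142 → 590; Band 3 + 142 → 1047; Band 4 − 90 → 1157; Band 5 + 142 → 2111
End of period: [487, 590, 1047, 1157, 2111]
Total after period 2: 487 + 590 + 1047 + 1157 + 2111 = 5392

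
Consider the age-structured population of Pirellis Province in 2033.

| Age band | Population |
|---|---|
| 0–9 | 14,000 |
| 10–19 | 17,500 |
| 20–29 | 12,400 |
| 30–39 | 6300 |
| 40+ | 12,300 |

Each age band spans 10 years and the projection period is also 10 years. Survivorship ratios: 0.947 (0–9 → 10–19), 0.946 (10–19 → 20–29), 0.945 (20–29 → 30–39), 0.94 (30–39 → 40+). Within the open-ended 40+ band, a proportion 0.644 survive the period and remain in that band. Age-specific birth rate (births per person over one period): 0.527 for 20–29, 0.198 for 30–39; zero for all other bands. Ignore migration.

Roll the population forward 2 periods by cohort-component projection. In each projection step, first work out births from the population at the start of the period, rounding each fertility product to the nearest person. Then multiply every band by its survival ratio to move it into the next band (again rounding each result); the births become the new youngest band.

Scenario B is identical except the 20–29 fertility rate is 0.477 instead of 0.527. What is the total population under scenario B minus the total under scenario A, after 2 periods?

-1415

Numbering the groups 1..5 from youngest to oldest:
After projecting period 1:
Births: 12400 × 0.527 = 6535, 6300 × 0.198 = 1247 — total 7782
Group 2: 14000 × 0.947 = 13258
Group 3: 17500 × 0.946 = 16555
Group 4: 12400 × 0.945 = 11718
Group 5: 6300 × 0.94 + 12300 × 0.644 = 5922 + 7921 = 13843
End of period: [7782, 13258, 16555, 11718, 13843]
After projecting period 2:
Births: 16555 × 0.527 = 8724, 11718 × 0.198 = 2320 — total 11044
Group 2: 7782 × 0.947 = 7370
Group 3: 13258 × 0.946 = 12542
Group 4: 16555 × 0.945 = 15644
Group 5: 11718 × 0.94 + 13843 × 0.644 = 11015 + 8915 = 19930
End of period: [11044, 7370, 12542, 15644, 19930]
Scenario A total after 2 periods: 66530
Scenario B projection —
After projecting period 1:
Births: 12400 × 0.477 = 5915, 6300 × 0.198 = 1247 — total 7162
Group 2: 14000 × 0.947 = 13258
Group 3: 17500 × 0.946 = 16555
Group 4: 12400 × 0.945 = 11718
Group 5: 6300 × 0.94 + 12300 × 0.644 = 5922 + 7921 = 13843
End of period: [7162, 13258, 16555, 11718, 13843]
After projecting period 2:
Births: 16555 × 0.477 = 7897, 11718 × 0.198 = 2320 — total 10217
Group 2: 7162 × 0.947 = 6782
Group 3: 13258 × 0.946 = 12542
Group 4: 16555 × 0.945 = 15644
Group 5: 11718 × 0.94 + 13843 × 0.644 = 11015 + 8915 = 19930
End of period: [10217, 6782, 12542, 15644, 19930]
Scenario B total after 2 periods: 65115
Difference B − A = 65115 − 66530 = -1415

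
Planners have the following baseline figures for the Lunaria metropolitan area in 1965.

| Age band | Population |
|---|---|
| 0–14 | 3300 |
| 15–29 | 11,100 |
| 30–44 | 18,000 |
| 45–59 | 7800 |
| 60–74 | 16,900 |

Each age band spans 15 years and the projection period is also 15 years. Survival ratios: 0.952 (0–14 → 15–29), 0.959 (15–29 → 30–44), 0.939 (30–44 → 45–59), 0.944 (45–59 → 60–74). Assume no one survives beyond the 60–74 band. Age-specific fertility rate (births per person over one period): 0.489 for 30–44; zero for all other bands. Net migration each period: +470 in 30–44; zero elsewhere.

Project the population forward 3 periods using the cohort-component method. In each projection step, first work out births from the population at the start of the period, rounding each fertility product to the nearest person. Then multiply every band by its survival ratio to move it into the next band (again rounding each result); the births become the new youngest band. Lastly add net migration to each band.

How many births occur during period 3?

[period 1]
Births: 18000 × 0.489 = 8802
15–29: 3300 × 0.952 = 3142
30–44: 11100 × 0.959 = 10645
45–59: 18000 × 0.939 = 16902
60–74: 7800 × 0.944 = 7363
Net migration: 30–44 + 470 → 11115
End of period: [8802, 3142, 11115, 16902, 7363]
[period 2]
Births: 11115 × 0.489 = 5435
15–29: 8802 × 0.952 = 8380
30–44: 3142 × 0.959 = 3013
45–59: 11115 × 0.939 = 10437
60–74: 16902 × 0.944 = 15955
Net migration: 30–44 + 470 → 3483
End of period: [5435, 8380, 3483, 10437, 15955]
[period 3]
Births: 3483 × 0.489 = 1703
15–29: 5435 × 0.952 = 5174
30–44: 8380 × 0.959 = 8036
45–59: 3483 × 0.939 = 3271
60–74: 10437 × 0.944 = 9853
Net migration: 30–44 + 470 → 8506
End of period: [1703, 5174, 8506, 3271, 9853]

1703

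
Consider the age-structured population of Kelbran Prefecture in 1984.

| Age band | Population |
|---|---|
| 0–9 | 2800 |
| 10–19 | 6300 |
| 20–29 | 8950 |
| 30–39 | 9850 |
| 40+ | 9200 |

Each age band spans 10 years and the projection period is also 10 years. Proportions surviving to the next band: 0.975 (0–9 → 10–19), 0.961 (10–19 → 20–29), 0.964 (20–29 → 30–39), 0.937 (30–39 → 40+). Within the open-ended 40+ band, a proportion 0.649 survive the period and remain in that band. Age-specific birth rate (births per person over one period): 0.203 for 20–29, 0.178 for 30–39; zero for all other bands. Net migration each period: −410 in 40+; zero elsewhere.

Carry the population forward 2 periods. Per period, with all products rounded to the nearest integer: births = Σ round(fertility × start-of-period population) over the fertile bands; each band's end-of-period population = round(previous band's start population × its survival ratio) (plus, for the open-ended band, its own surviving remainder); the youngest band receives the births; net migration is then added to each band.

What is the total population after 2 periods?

Numbering the bands 1..5 from youngest to oldest:
Period 1.
Births: 8950 × 0.203 = 1817, 9850 × 0.178 = 1753 → 3570
Band 2: 2800 × 0.975 = 2730
Band 3: 6300 × 0.961 = 6054
Band 4: 8950 × 0.964 = 8628
Band 5: 9850 × 0.937 + 9200 × 0.649 = 9229 + 5971 = 15200
Net migration: Band 5 − 410 → 14790
→ [3570, 2730, 6054, 8628, 14790]
Period 2.
Births: 6054 × 0.203 = 1229, 8628 × 0.178 = 1536 → 2765
Band 2: 3570 × 0.975 = 3481
Band 3: 2730 × 0.961 = 2624
Band 4: 6054 × 0.964 = 5836
Band 5: 8628 × 0.937 + 14790 × 0.649 = 8084 + 9599 = 17683
Net migration: Band 5 − 410 → 17273
→ [2765, 3481, 2624, 5836, 17273]
Total after period 2: 2765 + 3481 + 2624 + 5836 + 17273 = 31979

31979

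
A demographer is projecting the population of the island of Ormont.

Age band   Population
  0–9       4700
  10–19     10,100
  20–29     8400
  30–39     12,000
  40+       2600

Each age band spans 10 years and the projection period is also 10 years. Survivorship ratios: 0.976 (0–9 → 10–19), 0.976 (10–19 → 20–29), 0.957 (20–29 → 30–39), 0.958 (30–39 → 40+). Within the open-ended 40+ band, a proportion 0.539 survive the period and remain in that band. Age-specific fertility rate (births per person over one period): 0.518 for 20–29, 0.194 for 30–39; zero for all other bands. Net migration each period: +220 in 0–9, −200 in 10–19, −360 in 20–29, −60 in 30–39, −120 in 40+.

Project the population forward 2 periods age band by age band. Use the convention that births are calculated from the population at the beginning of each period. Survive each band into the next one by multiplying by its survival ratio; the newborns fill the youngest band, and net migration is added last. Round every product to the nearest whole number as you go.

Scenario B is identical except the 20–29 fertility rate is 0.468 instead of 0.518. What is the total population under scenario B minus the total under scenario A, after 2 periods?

Period 1.
Births: 8400 * 0.518 = 4351  |  12000 * 0.194 = 2328 → total 6679
10–19: 4700 * 0.976 = 4587
20–29: 10100 * 0.976 = 9858
30–39: 8400 * 0.957 = 8039
40+: 12000 * 0.958 + 2600 * 0.539 = 11496 + 1401 = 12897
Net migration: 0–9 + 220 → 6899; 10–19 − 200 → 4387; 20–29 − 360 → 9498; 30–39 − 60 → 7979; 40+ − 120 → 12777
End of period: [6899, 4387, 9498, 7979, 12777]
Period 2.
Births: 9498 * 0.518 = 4920  |  7979 * 0.194 = 1548 → total 6468
10–19: 6899 * 0.976 = 6733
20–29: 4387 * 0.976 = 4282
30–39: 9498 * 0.957 = 9090
40+: 7979 * 0.958 + 12777 * 0.539 = 7644 + 6887 = 14531
Net migration: 0–9 + 220 → 6688; 10–19 − 200 → 6533; 20–29 − 360 → 3922; 30–39 − 60 → 9030; 40+ − 120 → 14411
End of period: [6688, 6533, 3922, 9030, 14411]
Scenario A total after 2 periods: 40584
Scenario B projection —
Period 1.
Births: 8400 * 0.468 = 3931  |  12000 * 0.194 = 2328 → total 6259
10–19: 4700 * 0.976 = 4587
20–29: 10100 * 0.976 = 9858
30–39: 8400 * 0.957 = 8039
40+: 12000 * 0.958 + 2600 * 0.539 = 11496 + 1401 = 12897
Net migration: 0–9 + 220 → 6479; 10–19 − 200 → 4387; 20–29 − 360 → 9498; 30–39 − 60 → 7979; 40+ − 120 → 12777
End of period: [6479, 4387, 9498, 7979, 12777]
Period 2.
Births: 9498 * 0.468 = 4445  |  7979 * 0.194 = 1548 → total 5993
10–19: 6479 * 0.976 = 6324
20–29: 4387 * 0.976 = 4282
30–39: 9498 * 0.957 = 9090
40+: 7979 * 0.958 + 12777 * 0.539 = 7644 + 6887 = 14531
Net migration: 0–9 + 220 → 6213; 10–19 − 200 → 6124; 20–29 − 360 → 3922; 30–39 − 60 → 9030; 40+ − 120 → 14411
End of period: [6213, 6124, 3922, 9030, 14411]
Scenario B total after 2 periods: 39700
Difference B − A = 39700 − 40584 = -884

-884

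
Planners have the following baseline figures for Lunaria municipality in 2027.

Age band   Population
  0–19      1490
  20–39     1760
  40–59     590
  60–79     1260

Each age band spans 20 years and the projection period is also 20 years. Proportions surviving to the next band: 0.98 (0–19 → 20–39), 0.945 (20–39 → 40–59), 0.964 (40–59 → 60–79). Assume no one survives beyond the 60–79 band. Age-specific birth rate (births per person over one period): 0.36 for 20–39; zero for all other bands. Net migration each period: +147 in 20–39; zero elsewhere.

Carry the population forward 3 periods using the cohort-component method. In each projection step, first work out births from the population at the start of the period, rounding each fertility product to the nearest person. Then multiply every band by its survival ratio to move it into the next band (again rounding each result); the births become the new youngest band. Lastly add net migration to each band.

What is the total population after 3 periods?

[period 1]
Births: 1760 × 0.36 = 634
20–39: 1490 × 0.98 = 1460
40–59: 1760 × 0.945 = 1663
60–79: 590 × 0.964 = 569
Net migration: 20–39 + 147 → 1607
End of period: [634, 1607, 1663, 569]
[period 2]
Births: 1607 × 0.36 = 579
20–39: 634 × 0.98 = 621
40–59: 1607 × 0.945 = 1519
60–79: 1663 × 0.964 = 1603
Net migration: 20–39 + 147 → 768
End of period: [579, 768, 1519, 1603]
[period 3]
Births: 768 × 0.36 = 276
20–39: 579 × 0.98 = 567
40–59: 768 × 0.945 = 726
60–79: 1519 × 0.964 = 1464
Net migration: 20–39 + 147 → 714
End of period: [276, 714, 726, 1464]
Total after period 3: 276 + 714 + 726 + 1464 = 3180

3180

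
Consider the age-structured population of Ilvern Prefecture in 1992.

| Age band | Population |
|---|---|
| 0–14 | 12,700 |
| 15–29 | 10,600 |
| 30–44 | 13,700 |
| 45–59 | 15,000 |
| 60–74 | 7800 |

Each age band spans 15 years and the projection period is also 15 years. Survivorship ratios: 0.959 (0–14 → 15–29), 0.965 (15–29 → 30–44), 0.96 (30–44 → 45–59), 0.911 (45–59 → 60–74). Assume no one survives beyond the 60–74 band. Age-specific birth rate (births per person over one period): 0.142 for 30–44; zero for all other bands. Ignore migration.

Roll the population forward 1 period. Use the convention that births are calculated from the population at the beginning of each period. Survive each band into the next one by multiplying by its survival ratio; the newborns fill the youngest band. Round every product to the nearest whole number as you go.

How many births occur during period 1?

1945

[period 1]
Births: 13700 × 0.142 = 1945
15–29: 12700 × 0.959 = 12179
30–44: 10600 × 0.965 = 10229
45–59: 13700 × 0.96 = 13152
60–74: 15000 × 0.911 = 13665
End of period: [1945, 12179, 10229, 13152, 13665]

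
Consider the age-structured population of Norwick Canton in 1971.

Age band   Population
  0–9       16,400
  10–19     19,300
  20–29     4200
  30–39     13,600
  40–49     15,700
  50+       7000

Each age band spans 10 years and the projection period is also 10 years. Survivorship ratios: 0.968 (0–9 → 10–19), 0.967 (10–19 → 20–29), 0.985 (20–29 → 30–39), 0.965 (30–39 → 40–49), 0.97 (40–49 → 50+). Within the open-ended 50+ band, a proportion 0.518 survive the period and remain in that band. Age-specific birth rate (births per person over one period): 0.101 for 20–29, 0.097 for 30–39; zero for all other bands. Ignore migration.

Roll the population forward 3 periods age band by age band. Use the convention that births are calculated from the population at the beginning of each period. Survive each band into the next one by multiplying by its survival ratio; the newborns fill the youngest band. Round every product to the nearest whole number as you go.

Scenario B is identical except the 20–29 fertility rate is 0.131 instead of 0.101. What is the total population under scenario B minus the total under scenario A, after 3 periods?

1121

[period 1]
Births: 4200 × 0.101 = 424  |  13600 × 0.097 = 1319 → 1743
10–19: 16400 × 0.968 = 15875
20–29: 19300 × 0.967 = 18663
30–39: 4200 × 0.985 = 4137
40–49: 13600 × 0.965 = 13124
50+: 15700 × 0.97 + 7000 × 0.518 = 15229 + 3626 = 18855
Population now: 0–9=1743, 10–19=15875, 20–29=18663, 30–39=4137, 40–49=13124, 50+=18855
[period 2]
Births: 18663 × 0.101 = 1885  |  4137 × 0.097 = 401 → 2286
10–19: 1743 × 0.968 = 1687
20–29: 15875 × 0.967 = 15351
30–39: 18663 × 0.985 = 18383
40–49: 4137 × 0.965 = 3992
50+: 13124 × 0.97 + 18855 × 0.518 = 12730 + 9767 = 22497
Population now: 0–9=2286, 10–19=1687, 20–29=15351, 30–39=18383, 40–49=3992, 50+=22497
[period 3]
Births: 15351 × 0.101 = 1550  |  18383 × 0.097 = 1783 → 3333
10–19: 2286 × 0.968 = 2213
20–29: 1687 × 0.967 = 1631
30–39: 15351 × 0.985 = 15121
40–49: 18383 × 0.965 = 17740
50+: 3992 × 0.97 + 22497 × 0.518 = 3872 + 11653 = 15525
Population now: 0–9=3333, 10–19=2213, 20–29=1631, 30–39=15121, 40–49=17740, 50+=15525
Scenario A total after 3 periods: 55563
Scenario B projection —
[period 1]
Births: 4200 × 0.131 = 550  |  13600 × 0.097 = 1319 → 1869
10–19: 16400 × 0.968 = 15875
20–29: 19300 × 0.967 = 18663
30–39: 4200 × 0.985 = 4137
40–49: 13600 × 0.965 = 13124
50+: 15700 × 0.97 + 7000 × 0.518 = 15229 + 3626 = 18855
Population now: 0–9=1869, 10–19=15875, 20–29=18663, 30–39=4137, 40–49=13124, 50+=18855
[period 2]
Births: 18663 × 0.131 = 2445  |  4137 × 0.097 = 401 → 2846
10–19: 1869 × 0.968 = 1809
20–29: 15875 × 0.967 = 15351
30–39: 18663 × 0.985 = 18383
40–49: 4137 × 0.965 = 3992
50+: 13124 × 0.97 + 18855 × 0.518 = 12730 + 9767 = 22497
Population now: 0–9=2846, 10–19=1809, 20–29=15351, 30–39=18383, 40–49=3992, 50+=22497
[period 3]
Births: 15351 × 0.131 = 2011  |  18383 × 0.097 = 1783 → 3794
10–19: 2846 × 0.968 = 2755
20–29: 1809 × 0.967 = 1749
30–39: 15351 × 0.985 = 15121
40–49: 18383 × 0.965 = 17740
50+: 3992 × 0.97 + 22497 × 0.518 = 3872 + 11653 = 15525
Population now: 0–9=3794, 10–19=2755, 20–29=1749, 30–39=15121, 40–49=17740, 50+=15525
Scenario B total after 3 periods: 56684
Difference B − A = 56684 − 55563 = 1121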